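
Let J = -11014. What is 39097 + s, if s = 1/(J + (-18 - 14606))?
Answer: 1002368885/25638 ≈ 39097.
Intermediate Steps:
s = -1/25638 (s = 1/(-11014 + (-18 - 14606)) = 1/(-11014 - 14624) = 1/(-25638) = -1/25638 ≈ -3.9005e-5)
39097 + s = 39097 - 1/25638 = 1002368885/25638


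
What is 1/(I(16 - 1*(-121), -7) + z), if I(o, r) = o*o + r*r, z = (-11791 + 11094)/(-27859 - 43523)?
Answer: 71382/1343267173 ≈ 5.3141e-5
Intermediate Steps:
z = 697/71382 (z = -697/(-71382) = -697*(-1/71382) = 697/71382 ≈ 0.0097644)
I(o, r) = o² + r²
1/(I(16 - 1*(-121), -7) + z) = 1/(((16 - 1*(-121))² + (-7)²) + 697/71382) = 1/(((16 + 121)² + 49) + 697/71382) = 1/((137² + 49) + 697/71382) = 1/((18769 + 49) + 697/71382) = 1/(18818 + 697/71382) = 1/(1343267173/71382) = 71382/1343267173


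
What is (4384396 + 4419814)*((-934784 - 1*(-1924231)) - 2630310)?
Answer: -14446502433230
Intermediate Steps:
(4384396 + 4419814)*((-934784 - 1*(-1924231)) - 2630310) = 8804210*((-934784 + 1924231) - 2630310) = 8804210*(989447 - 2630310) = 8804210*(-1640863) = -14446502433230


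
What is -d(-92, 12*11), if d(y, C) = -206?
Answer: 206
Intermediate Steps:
-d(-92, 12*11) = -1*(-206) = 206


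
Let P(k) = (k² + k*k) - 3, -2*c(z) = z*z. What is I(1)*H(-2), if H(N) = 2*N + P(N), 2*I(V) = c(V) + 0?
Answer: -¼ ≈ -0.25000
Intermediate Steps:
c(z) = -z²/2 (c(z) = -z*z/2 = -z²/2)
P(k) = -3 + 2*k² (P(k) = (k² + k²) - 3 = 2*k² - 3 = -3 + 2*k²)
I(V) = -V²/4 (I(V) = (-V²/2 + 0)/2 = (-V²/2)/2 = -V²/4)
H(N) = -3 + 2*N + 2*N² (H(N) = 2*N + (-3 + 2*N²) = -3 + 2*N + 2*N²)
I(1)*H(-2) = (-¼*1²)*(-3 + 2*(-2) + 2*(-2)²) = (-¼*1)*(-3 - 4 + 2*4) = -(-3 - 4 + 8)/4 = -¼*1 = -¼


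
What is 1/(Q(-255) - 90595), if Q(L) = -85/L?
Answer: -3/271784 ≈ -1.1038e-5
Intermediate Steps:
1/(Q(-255) - 90595) = 1/(-85/(-255) - 90595) = 1/(-85*(-1/255) - 90595) = 1/(⅓ - 90595) = 1/(-271784/3) = -3/271784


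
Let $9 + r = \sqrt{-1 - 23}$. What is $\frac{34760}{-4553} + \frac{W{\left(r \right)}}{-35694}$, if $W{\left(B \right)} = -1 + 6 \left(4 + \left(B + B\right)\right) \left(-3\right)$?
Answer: $- \frac{1241866243}{162514782} + \frac{4 i \sqrt{6}}{1983} \approx -7.6416 + 0.004941 i$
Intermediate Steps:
$r = -9 + 2 i \sqrt{6}$ ($r = -9 + \sqrt{-1 - 23} = -9 + \sqrt{-24} = -9 + 2 i \sqrt{6} \approx -9.0 + 4.899 i$)
$W{\left(B \right)} = -73 - 36 B$ ($W{\left(B \right)} = -1 + 6 \left(4 + 2 B\right) \left(-3\right) = -1 + 6 \left(-12 - 6 B\right) = -1 - \left(72 + 36 B\right) = -73 - 36 B$)
$\frac{34760}{-4553} + \frac{W{\left(r \right)}}{-35694} = \frac{34760}{-4553} + \frac{-73 - 36 \left(-9 + 2 i \sqrt{6}\right)}{-35694} = 34760 \left(- \frac{1}{4553}\right) + \left(-73 + \left(324 - 72 i \sqrt{6}\right)\right) \left(- \frac{1}{35694}\right) = - \frac{34760}{4553} + \left(251 - 72 i \sqrt{6}\right) \left(- \frac{1}{35694}\right) = - \frac{34760}{4553} - \left(\frac{251}{35694} - \frac{4 i \sqrt{6}}{1983}\right) = - \frac{1241866243}{162514782} + \frac{4 i \sqrt{6}}{1983}$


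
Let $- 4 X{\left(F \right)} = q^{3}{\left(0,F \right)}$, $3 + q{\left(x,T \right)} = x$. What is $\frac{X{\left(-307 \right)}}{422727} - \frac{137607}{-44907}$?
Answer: $\frac{25853554405}{8437067284} \approx 3.0643$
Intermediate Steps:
$q{\left(x,T \right)} = -3 + x$
$X{\left(F \right)} = \frac{27}{4}$ ($X{\left(F \right)} = - \frac{\left(-3 + 0\right)^{3}}{4} = - \frac{\left(-3\right)^{3}}{4} = \left(- \frac{1}{4}\right) \left(-27\right) = \frac{27}{4}$)
$\frac{X{\left(-307 \right)}}{422727} - \frac{137607}{-44907} = \frac{27}{4 \cdot 422727} - \frac{137607}{-44907} = \frac{27}{4} \cdot \frac{1}{422727} - - \frac{45869}{14969} = \frac{9}{563636} + \frac{45869}{14969} = \frac{25853554405}{8437067284}$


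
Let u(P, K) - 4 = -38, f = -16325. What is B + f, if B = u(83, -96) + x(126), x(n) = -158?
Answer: -16517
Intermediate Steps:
u(P, K) = -34 (u(P, K) = 4 - 38 = -34)
B = -192 (B = -34 - 158 = -192)
B + f = -192 - 16325 = -16517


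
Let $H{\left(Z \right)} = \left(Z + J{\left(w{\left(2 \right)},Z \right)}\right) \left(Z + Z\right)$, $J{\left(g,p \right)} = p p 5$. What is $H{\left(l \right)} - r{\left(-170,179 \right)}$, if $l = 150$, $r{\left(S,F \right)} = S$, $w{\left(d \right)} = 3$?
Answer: $33795170$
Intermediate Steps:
$J{\left(g,p \right)} = 5 p^{2}$ ($J{\left(g,p \right)} = p^{2} \cdot 5 = 5 p^{2}$)
$H{\left(Z \right)} = 2 Z \left(Z + 5 Z^{2}\right)$ ($H{\left(Z \right)} = \left(Z + 5 Z^{2}\right) \left(Z + Z\right) = \left(Z + 5 Z^{2}\right) 2 Z = 2 Z \left(Z + 5 Z^{2}\right)$)
$H{\left(l \right)} - r{\left(-170,179 \right)} = 150^{2} \left(2 + 10 \cdot 150\right) - -170 = 22500 \left(2 + 1500\right) + 170 = 22500 \cdot 1502 + 170 = 33795000 + 170 = 33795170$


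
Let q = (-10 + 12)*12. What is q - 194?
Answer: -170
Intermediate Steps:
q = 24 (q = 2*12 = 24)
q - 194 = 24 - 194 = -170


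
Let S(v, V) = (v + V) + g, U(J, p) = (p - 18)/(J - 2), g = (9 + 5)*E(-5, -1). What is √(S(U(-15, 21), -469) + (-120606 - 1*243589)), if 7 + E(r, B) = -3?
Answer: I*√105428407/17 ≈ 603.99*I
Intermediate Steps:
E(r, B) = -10 (E(r, B) = -7 - 3 = -10)
g = -140 (g = (9 + 5)*(-10) = 14*(-10) = -140)
U(J, p) = (-18 + p)/(-2 + J)
S(v, V) = -140 + V + v (S(v, V) = (v + V) - 140 = (V + v) - 140 = -140 + V + v)
√(S(U(-15, 21), -469) + (-120606 - 1*243589)) = √((-140 - 469 + (-18 + 21)/(-2 - 15)) + (-120606 - 1*243589)) = √((-140 - 469 + 3/(-17)) + (-120606 - 243589)) = √((-140 - 469 - 1/17*3) - 364195) = √((-140 - 469 - 3/17) - 364195) = √(-10356/17 - 364195) = √(-6201671/17) = I*√105428407/17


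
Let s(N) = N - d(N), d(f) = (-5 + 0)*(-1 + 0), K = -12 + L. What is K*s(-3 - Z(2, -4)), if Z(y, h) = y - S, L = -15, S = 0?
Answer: 270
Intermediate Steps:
Z(y, h) = y (Z(y, h) = y - 1*0 = y + 0 = y)
K = -27 (K = -12 - 15 = -27)
d(f) = 5 (d(f) = -5*(-1) = 5)
s(N) = -5 + N (s(N) = N - 1*5 = N - 5 = -5 + N)
K*s(-3 - Z(2, -4)) = -27*(-5 + (-3 - 1*2)) = -27*(-5 + (-3 - 2)) = -27*(-5 - 5) = -27*(-10) = 270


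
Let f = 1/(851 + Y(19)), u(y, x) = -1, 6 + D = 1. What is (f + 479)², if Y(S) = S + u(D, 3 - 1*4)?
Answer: 173265727504/755161 ≈ 2.2944e+5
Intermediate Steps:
D = -5 (D = -6 + 1 = -5)
Y(S) = -1 + S (Y(S) = S - 1 = -1 + S)
f = 1/869 (f = 1/(851 + (-1 + 19)) = 1/(851 + 18) = 1/869 ≈ 0.0011507)
(f + 479)² = (1/869 + 479)² = (416252/869)² = 173265727504/755161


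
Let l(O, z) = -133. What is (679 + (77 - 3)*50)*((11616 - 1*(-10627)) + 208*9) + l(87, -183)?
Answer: 105599452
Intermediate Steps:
(679 + (77 - 3)*50)*((11616 - 1*(-10627)) + 208*9) + l(87, -183) = (679 + (77 - 3)*50)*((11616 - 1*(-10627)) + 208*9) - 133 = (679 + 74*50)*((11616 + 10627) + 1872) - 133 = (679 + 3700)*(22243 + 1872) - 133 = 4379*24115 - 133 = 105599585 - 133 = 105599452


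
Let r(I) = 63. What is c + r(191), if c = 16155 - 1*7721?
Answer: 8497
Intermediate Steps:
c = 8434 (c = 16155 - 7721 = 8434)
c + r(191) = 8434 + 63 = 8497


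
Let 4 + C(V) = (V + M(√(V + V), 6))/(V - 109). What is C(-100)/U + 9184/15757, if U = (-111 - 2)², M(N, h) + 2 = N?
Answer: 3499709718/6007290971 - 10*I*√2/2668721 ≈ 0.58258 - 5.2992e-6*I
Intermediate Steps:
M(N, h) = -2 + N
C(V) = -4 + (-2 + V + √2*√V)/(-109 + V) (C(V) = -4 + (V + (-2 + √(V + V)))/(V - 109) = -4 + (V + (-2 + √(2*V)))/(-109 + V) = -4 + (V + (-2 + √2*√V))/(-109 + V) = -4 + (-2 + V + √2*√V)/(-109 + V))
U = 12769 (U = (-113)² = 12769)
C(-100)/U + 9184/15757 = ((434 - 3*(-100) + √2*√(-100))/(-109 - 100))/12769 + 9184/15757 = ((434 + 300 + √2*(10*I))/(-209))*(1/12769) + 9184*(1/15757) = -(434 + 300 + 10*I*√2)/209*(1/12769) + 1312/2251 = -(734 + 10*I*√2)/209*(1/12769) + 1312/2251 = (-734/209 - 10*I*√2/209)*(1/12769) + 1312/2251 = (-734/2668721 - 10*I*√2/2668721) + 1312/2251 = 3499709718/6007290971 - 10*I*√2/2668721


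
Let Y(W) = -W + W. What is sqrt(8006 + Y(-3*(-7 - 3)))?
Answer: sqrt(8006) ≈ 89.476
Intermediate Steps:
Y(W) = 0
sqrt(8006 + Y(-3*(-7 - 3))) = sqrt(8006 + 0) = sqrt(8006)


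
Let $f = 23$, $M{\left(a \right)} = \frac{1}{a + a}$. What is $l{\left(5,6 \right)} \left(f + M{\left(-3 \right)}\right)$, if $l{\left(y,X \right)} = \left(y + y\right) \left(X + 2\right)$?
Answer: $\frac{5480}{3} \approx 1826.7$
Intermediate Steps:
$M{\left(a \right)} = \frac{1}{2 a}$
$l{\left(y,X \right)} = 2 y \left(2 + X\right)$
$l{\left(5,6 \right)} \left(f + M{\left(-3 \right)}\right) = 2 \cdot 5 \left(2 + 6\right) \left(23 + \frac{1}{2 \left(-3\right)}\right) = 2 \cdot 5 \cdot 8 \left(23 + \frac{1}{2} \left(- \frac{1}{3}\right)\right) = 80 \left(23 - \frac{1}{6}\right) = 80 \cdot \frac{137}{6} = \frac{5480}{3}$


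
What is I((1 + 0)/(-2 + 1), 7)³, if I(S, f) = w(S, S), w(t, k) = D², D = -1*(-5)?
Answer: 15625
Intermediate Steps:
D = 5
w(t, k) = 25 (w(t, k) = 5² = 25)
I(S, f) = 25
I((1 + 0)/(-2 + 1), 7)³ = 25³ = 15625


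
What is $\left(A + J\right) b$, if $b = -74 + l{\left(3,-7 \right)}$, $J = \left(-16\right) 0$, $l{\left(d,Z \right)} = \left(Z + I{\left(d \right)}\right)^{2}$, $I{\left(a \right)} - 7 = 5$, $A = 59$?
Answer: $-2891$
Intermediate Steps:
$I{\left(a \right)} = 12$ ($I{\left(a \right)} = 7 + 5 = 12$)
$l{\left(d,Z \right)} = \left(12 + Z\right)^{2}$ ($l{\left(d,Z \right)} = \left(Z + 12\right)^{2} = \left(12 + Z\right)^{2}$)
$J = 0$
$b = -49$ ($b = -74 + \left(12 - 7\right)^{2} = -74 + 5^{2} = -74 + 25 = -49$)
$\left(A + J\right) b = \left(59 + 0\right) \left(-49\right) = 59 \left(-49\right) = -2891$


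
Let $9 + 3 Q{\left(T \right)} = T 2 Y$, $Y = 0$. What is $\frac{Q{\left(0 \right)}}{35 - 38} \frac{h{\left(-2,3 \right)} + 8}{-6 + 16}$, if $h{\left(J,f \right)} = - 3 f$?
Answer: $- \frac{1}{10} \approx -0.1$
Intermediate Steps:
$Q{\left(T \right)} = -3$ ($Q{\left(T \right)} = -3 + \frac{T 2 \cdot 0}{3} = -3 + \frac{2 T 0}{3} = -3 + \frac{1}{3} \cdot 0 = -3 + 0 = -3$)
$\frac{Q{\left(0 \right)}}{35 - 38} \frac{h{\left(-2,3 \right)} + 8}{-6 + 16} = \frac{1}{35 - 38} \left(-3\right) \frac{\left(-3\right) 3 + 8}{-6 + 16} = \frac{1}{-3} \left(-3\right) \frac{-9 + 8}{10} = \left(- \frac{1}{3}\right) \left(-3\right) \left(\left(-1\right) \frac{1}{10}\right) = 1 \left(- \frac{1}{10}\right) = - \frac{1}{10}$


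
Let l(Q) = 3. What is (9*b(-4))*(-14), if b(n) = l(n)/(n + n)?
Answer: 189/4 ≈ 47.250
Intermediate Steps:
b(n) = 3/(2*n) (b(n) = 3/(n + n) = 3/(2*n))
(9*b(-4))*(-14) = (9*((3/2)/(-4)))*(-14) = (9*((3/2)*(-¼)))*(-14) = (9*(-3/8))*(-14) = -27/8*(-14) = 189/4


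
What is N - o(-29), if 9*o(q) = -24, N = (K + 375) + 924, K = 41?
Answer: 4028/3 ≈ 1342.7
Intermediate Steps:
N = 1340 (N = (41 + 375) + 924 = 416 + 924 = 1340)
o(q) = -8/3 (o(q) = (⅑)*(-24) = -8/3)
N - o(-29) = 1340 - 1*(-8/3) = 1340 + 8/3 = 4028/3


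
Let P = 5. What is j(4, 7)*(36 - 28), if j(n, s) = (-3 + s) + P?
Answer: 72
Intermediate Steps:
j(n, s) = 2 + s (j(n, s) = (-3 + s) + 5 = 2 + s)
j(4, 7)*(36 - 28) = (2 + 7)*(36 - 28) = 9*8 = 72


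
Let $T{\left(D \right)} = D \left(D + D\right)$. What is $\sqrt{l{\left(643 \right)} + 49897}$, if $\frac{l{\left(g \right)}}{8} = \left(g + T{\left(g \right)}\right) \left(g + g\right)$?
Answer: $\sqrt{8513791705} \approx 92270.0$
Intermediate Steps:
$T{\left(D \right)} = 2 D^{2}$ ($T{\left(D \right)} = D 2 D = 2 D^{2}$)
$l{\left(g \right)} = 16 g \left(g + 2 g^{2}\right)$ ($l{\left(g \right)} = 8 \left(g + 2 g^{2}\right) \left(g + g\right) = 8 \left(g + 2 g^{2}\right) 2 g = 8 \cdot 2 g \left(g + 2 g^{2}\right) = 16 g \left(g + 2 g^{2}\right)$)
$\sqrt{l{\left(643 \right)} + 49897} = \sqrt{643^{2} \left(16 + 32 \cdot 643\right) + 49897} = \sqrt{413449 \left(16 + 20576\right) + 49897} = \sqrt{413449 \cdot 20592 + 49897} = \sqrt{8513741808 + 49897} = \sqrt{8513791705}$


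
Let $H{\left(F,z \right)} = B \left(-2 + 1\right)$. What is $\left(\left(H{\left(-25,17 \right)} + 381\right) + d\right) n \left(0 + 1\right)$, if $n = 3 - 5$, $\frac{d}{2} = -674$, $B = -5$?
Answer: $1924$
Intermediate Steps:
$d = -1348$ ($d = 2 \left(-674\right) = -1348$)
$n = -2$ ($n = 3 - 5 = -2$)
$H{\left(F,z \right)} = 5$ ($H{\left(F,z \right)} = - 5 \left(-2 + 1\right) = \left(-5\right) \left(-1\right) = 5$)
$\left(\left(H{\left(-25,17 \right)} + 381\right) + d\right) n \left(0 + 1\right) = \left(\left(5 + 381\right) - 1348\right) \left(- 2 \left(0 + 1\right)\right) = \left(386 - 1348\right) \left(\left(-2\right) 1\right) = \left(-962\right) \left(-2\right) = 1924$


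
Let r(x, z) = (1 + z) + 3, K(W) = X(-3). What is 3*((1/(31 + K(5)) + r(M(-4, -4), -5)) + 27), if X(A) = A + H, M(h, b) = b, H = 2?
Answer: 781/10 ≈ 78.100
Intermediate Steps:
X(A) = 2 + A (X(A) = A + 2 = 2 + A)
K(W) = -1 (K(W) = 2 - 3 = -1)
r(x, z) = 4 + z
3*((1/(31 + K(5)) + r(M(-4, -4), -5)) + 27) = 3*((1/(31 - 1) + (4 - 5)) + 27) = 3*((1/30 - 1) + 27) = 3*(-29/30 + 27) = 3*(781/30) = 781/10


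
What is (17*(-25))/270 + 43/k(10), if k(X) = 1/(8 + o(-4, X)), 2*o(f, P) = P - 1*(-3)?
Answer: 16792/27 ≈ 621.93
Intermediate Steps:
o(f, P) = 3/2 + P/2 (o(f, P) = (P - 1*(-3))/2 = (P + 3)/2 = (3 + P)/2 = 3/2 + P/2)
k(X) = 1/(19/2 + X/2) (k(X) = 1/(8 + (3/2 + X/2)) = 1/(19/2 + X/2))
(17*(-25))/270 + 43/k(10) = (17*(-25))/270 + 43/((2/(19 + 10))) = -425*1/270 + 43/((2/29)) = -85/54 + 43/((2*(1/29))) = -85/54 + 43/(2/29) = -85/54 + 43*(29/2) = -85/54 + 1247/2 = 16792/27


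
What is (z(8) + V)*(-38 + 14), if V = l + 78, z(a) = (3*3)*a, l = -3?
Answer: -3528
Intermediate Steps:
z(a) = 9*a
V = 75 (V = -3 + 78 = 75)
(z(8) + V)*(-38 + 14) = (9*8 + 75)*(-38 + 14) = (72 + 75)*(-24) = 147*(-24) = -3528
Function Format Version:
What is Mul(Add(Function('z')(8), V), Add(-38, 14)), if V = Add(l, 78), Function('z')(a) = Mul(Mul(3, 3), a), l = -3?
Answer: -3528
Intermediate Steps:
Function('z')(a) = Mul(9, a)
V = 75 (V = Add(-3, 78) = 75)
Mul(Add(Function('z')(8), V), Add(-38, 14)) = Mul(Add(Mul(9, 8), 75), Add(-38, 14)) = Mul(Add(72, 75), -24) = Mul(147, -24) = -3528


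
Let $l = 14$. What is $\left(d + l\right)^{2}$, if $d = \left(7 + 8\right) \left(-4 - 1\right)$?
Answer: $3721$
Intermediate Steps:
$d = -75$ ($d = 15 \left(-5\right) = -75$)
$\left(d + l\right)^{2} = \left(-75 + 14\right)^{2} = \left(-61\right)^{2} = 3721$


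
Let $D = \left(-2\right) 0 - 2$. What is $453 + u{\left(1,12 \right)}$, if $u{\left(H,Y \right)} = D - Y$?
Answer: $439$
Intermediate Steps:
$D = -2$ ($D = 0 - 2 = -2$)
$u{\left(H,Y \right)} = -2 - Y$
$453 + u{\left(1,12 \right)} = 453 - 14 = 439$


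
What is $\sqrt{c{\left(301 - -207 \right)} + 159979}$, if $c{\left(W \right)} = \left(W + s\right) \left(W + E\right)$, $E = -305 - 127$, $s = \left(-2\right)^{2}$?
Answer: $21 \sqrt{451} \approx 445.97$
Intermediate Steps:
$s = 4$
$E = -432$
$c{\left(W \right)} = \left(-432 + W\right) \left(4 + W\right)$ ($c{\left(W \right)} = \left(W + 4\right) \left(W - 432\right) = \left(4 + W\right) \left(-432 + W\right) = \left(-432 + W\right) \left(4 + W\right)$)
$\sqrt{c{\left(301 - -207 \right)} + 159979} = \sqrt{\left(-1728 + \left(301 - -207\right)^{2} - 428 \left(301 - -207\right)\right) + 159979} = \sqrt{\left(-1728 + \left(301 + 207\right)^{2} - 428 \left(301 + 207\right)\right) + 159979} = \sqrt{\left(-1728 + 508^{2} - 217424\right) + 159979} = \sqrt{\left(-1728 + 258064 - 217424\right) + 159979} = \sqrt{38912 + 159979} = \sqrt{198891} = 21 \sqrt{451}$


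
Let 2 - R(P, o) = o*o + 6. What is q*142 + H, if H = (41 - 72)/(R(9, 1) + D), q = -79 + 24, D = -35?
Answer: -312369/40 ≈ -7809.2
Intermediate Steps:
R(P, o) = -4 - o² (R(P, o) = 2 - (o*o + 6) = 2 - (o² + 6) = 2 - (6 + o²) = 2 + (-6 - o²) = -4 - o²)
q = -55
H = 31/40 (H = (41 - 72)/((-4 - 1*1²) - 35) = -31/((-4 - 1*1) - 35) = -31/((-4 - 1) - 35) = -31/(-5 - 35) = -31/(-40) = -31*(-1/40) = 31/40 ≈ 0.77500)
q*142 + H = -55*142 + 31/40 = -7810 + 31/40 = -312369/40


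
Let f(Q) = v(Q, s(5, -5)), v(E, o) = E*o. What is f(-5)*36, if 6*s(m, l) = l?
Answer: 150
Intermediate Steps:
s(m, l) = l/6
f(Q) = -5*Q/6 (f(Q) = Q*((⅙)*(-5)) = Q*(-⅚) = -5*Q/6)
f(-5)*36 = -⅚*(-5)*36 = (25/6)*36 = 150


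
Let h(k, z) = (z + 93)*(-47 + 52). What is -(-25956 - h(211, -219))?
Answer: 25326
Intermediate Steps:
h(k, z) = 465 + 5*z (h(k, z) = (93 + z)*5 = 465 + 5*z)
-(-25956 - h(211, -219)) = -(-25956 - (465 + 5*(-219))) = -(-25956 - (465 - 1095)) = -(-25956 - 1*(-630)) = -(-25956 + 630) = -1*(-25326) = 25326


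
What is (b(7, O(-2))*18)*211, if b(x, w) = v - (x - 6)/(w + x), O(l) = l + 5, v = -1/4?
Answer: -13293/10 ≈ -1329.3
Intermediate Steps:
v = -¼ (v = -1*¼ = -¼ ≈ -0.25000)
O(l) = 5 + l
b(x, w) = -¼ - (-6 + x)/(w + x) (b(x, w) = -¼ - (x - 6)/(w + x) = -¼ - (-6 + x)/(w + x))
(b(7, O(-2))*18)*211 = (((24 - (5 - 2) - 5*7)/(4*((5 - 2) + 7)))*18)*211 = (((24 - 1*3 - 35)/(4*(3 + 7)))*18)*211 = (((¼)*(24 - 3 - 35)/10)*18)*211 = (((¼)*(⅒)*(-14))*18)*211 = -7/20*18*211 = -63/10*211 = -13293/10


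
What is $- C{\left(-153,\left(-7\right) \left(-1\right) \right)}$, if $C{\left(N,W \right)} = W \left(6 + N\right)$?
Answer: $1029$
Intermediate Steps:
$- C{\left(-153,\left(-7\right) \left(-1\right) \right)} = - \left(-7\right) \left(-1\right) \left(6 - 153\right) = - 7 \left(-147\right) = \left(-1\right) \left(-1029\right) = 1029$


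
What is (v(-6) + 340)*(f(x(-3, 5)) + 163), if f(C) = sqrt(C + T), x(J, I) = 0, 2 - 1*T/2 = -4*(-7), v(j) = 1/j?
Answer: 332357/6 + 2039*I*sqrt(13)/3 ≈ 55393.0 + 2450.6*I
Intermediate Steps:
T = -52 (T = 4 - (-8)*(-7) = 4 - 2*28 = 4 - 56 = -52)
f(C) = sqrt(-52 + C) (f(C) = sqrt(C - 52) = sqrt(-52 + C))
(v(-6) + 340)*(f(x(-3, 5)) + 163) = (1/(-6) + 340)*(sqrt(-52 + 0) + 163) = (-1/6 + 340)*(sqrt(-52) + 163) = 2039*(2*I*sqrt(13) + 163)/6 = 2039*(163 + 2*I*sqrt(13))/6 = 332357/6 + 2039*I*sqrt(13)/3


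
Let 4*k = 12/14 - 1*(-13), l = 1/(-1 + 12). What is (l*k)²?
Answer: 9409/94864 ≈ 0.099184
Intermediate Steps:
l = 1/11 ≈ 0.090909
k = 97/28 (k = (12/14 - 1*(-13))/4 = (12*(1/14) + 13)/4 = (6/7 + 13)/4 = (¼)*(97/7) = 97/28 ≈ 3.4643)
(l*k)² = ((1/11)*(97/28))² = (97/308)² = 9409/94864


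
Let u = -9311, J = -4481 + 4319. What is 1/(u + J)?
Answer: -1/9473 ≈ -0.00010556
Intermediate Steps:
J = -162
1/(u + J) = 1/(-9311 - 162) = 1/(-9473) = -1/9473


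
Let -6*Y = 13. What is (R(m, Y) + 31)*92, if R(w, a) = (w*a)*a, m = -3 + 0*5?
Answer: 4669/3 ≈ 1556.3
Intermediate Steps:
m = -3 (m = -3 + 0 = -3)
Y = -13/6 (Y = -⅙*13 = -13/6 ≈ -2.1667)
R(w, a) = w*a² (R(w, a) = (a*w)*a = w*a²)
(R(m, Y) + 31)*92 = (-3*(-13/6)² + 31)*92 = (-3*169/36 + 31)*92 = (-169/12 + 31)*92 = (203/12)*92 = 4669/3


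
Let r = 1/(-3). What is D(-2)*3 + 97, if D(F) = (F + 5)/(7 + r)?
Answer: 1967/20 ≈ 98.350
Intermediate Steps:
r = -1/3 (r = 1*(-1/3) = -1/3 ≈ -0.33333)
D(F) = 3/4 + 3*F/20 (D(F) = (F + 5)/(7 - 1/3) = (5 + F)/(20/3) = (5 + F)*(3/20) = 3/4 + 3*F/20)
D(-2)*3 + 97 = (3/4 + (3/20)*(-2))*3 + 97 = (3/4 - 3/10)*3 + 97 = (9/20)*3 + 97 = 27/20 + 97 = 1967/20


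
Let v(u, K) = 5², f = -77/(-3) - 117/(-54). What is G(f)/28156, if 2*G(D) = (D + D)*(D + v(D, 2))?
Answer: 52939/1013616 ≈ 0.052228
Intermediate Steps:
f = 167/6 (f = -77*(-⅓) - 117*(-1/54) = 77/3 + 13/6 = 167/6 ≈ 27.833)
v(u, K) = 25
G(D) = D*(25 + D) (G(D) = ((D + D)*(D + 25))/2 = ((2*D)*(25 + D))/2 = (2*D*(25 + D))/2 = D*(25 + D))
G(f)/28156 = (167*(25 + 167/6)/6)/28156 = ((167/6)*(317/6))*(1/28156) = (52939/36)*(1/28156) = 52939/1013616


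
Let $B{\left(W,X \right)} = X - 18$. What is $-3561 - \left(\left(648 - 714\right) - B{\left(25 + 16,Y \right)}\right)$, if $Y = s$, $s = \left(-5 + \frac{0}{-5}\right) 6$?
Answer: $-3543$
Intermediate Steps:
$s = -30$ ($s = \left(-5 + 0 \left(- \frac{1}{5}\right)\right) 6 = \left(-5 + 0\right) 6 = \left(-5\right) 6 = -30$)
$Y = -30$
$B{\left(W,X \right)} = -18 + X$
$-3561 - \left(\left(648 - 714\right) - B{\left(25 + 16,Y \right)}\right) = -3561 - \left(\left(648 - 714\right) - \left(-18 - 30\right)\right) = -3561 - \left(\left(648 - 714\right) - -48\right) = -3561 - \left(-66 + 48\right) = -3561 - -18 = -3561 + 18 = -3543$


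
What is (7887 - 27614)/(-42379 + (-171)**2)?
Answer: 19727/13138 ≈ 1.5015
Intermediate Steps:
(7887 - 27614)/(-42379 + (-171)**2) = -19727/(-42379 + 29241) = -19727/(-13138) = -19727*(-1/13138) = 19727/13138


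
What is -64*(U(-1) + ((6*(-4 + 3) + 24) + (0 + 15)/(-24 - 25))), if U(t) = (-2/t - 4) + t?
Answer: -46080/49 ≈ -940.41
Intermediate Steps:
U(t) = -4 + t - 2/t (U(t) = (-4 - 2/t) + t = -4 + t - 2/t)
-64*(U(-1) + ((6*(-4 + 3) + 24) + (0 + 15)/(-24 - 25))) = -64*((-4 - 1 - 2/(-1)) + ((6*(-4 + 3) + 24) + (0 + 15)/(-24 - 25))) = -64*((-4 - 1 - 2*(-1)) + ((6*(-1) + 24) + 15/(-49))) = -64*((-4 - 1 + 2) + ((-6 + 24) + 15*(-1/49))) = -64*(-3 + (18 - 15/49)) = -64*(-3 + 867/49) = -64*720/49 = -46080/49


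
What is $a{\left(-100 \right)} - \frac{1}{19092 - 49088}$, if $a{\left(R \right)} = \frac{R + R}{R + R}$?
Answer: $\frac{29997}{29996} \approx 1.0$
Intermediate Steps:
$a{\left(R \right)} = 1$ ($a{\left(R \right)} = \frac{2 R}{2 R} = 2 R \frac{1}{2 R} = 1$)
$a{\left(-100 \right)} - \frac{1}{19092 - 49088} = 1 - \frac{1}{19092 - 49088} = 1 - \frac{1}{-29996} = 1 - - \frac{1}{29996} = 1 + \frac{1}{29996} = \frac{29997}{29996}$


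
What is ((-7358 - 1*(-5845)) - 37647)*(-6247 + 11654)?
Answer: -211738120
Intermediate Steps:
((-7358 - 1*(-5845)) - 37647)*(-6247 + 11654) = ((-7358 + 5845) - 37647)*5407 = (-1513 - 37647)*5407 = -39160*5407 = -211738120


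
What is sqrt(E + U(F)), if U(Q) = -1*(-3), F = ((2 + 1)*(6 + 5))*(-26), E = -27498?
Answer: 3*I*sqrt(3055) ≈ 165.82*I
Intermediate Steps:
F = -858 (F = (3*11)*(-26) = 33*(-26) = -858)
U(Q) = 3
sqrt(E + U(F)) = sqrt(-27498 + 3) = sqrt(-27495) = 3*I*sqrt(3055)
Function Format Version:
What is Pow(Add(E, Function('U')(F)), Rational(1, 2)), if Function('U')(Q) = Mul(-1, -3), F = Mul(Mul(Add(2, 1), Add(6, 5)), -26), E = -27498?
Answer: Mul(3, I, Pow(3055, Rational(1, 2))) ≈ Mul(165.82, I)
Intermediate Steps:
F = -858 (F = Mul(Mul(3, 11), -26) = Mul(33, -26) = -858)
Function('U')(Q) = 3
Pow(Add(E, Function('U')(F)), Rational(1, 2)) = Pow(Add(-27498, 3), Rational(1, 2)) = Pow(-27495, Rational(1, 2)) = Mul(3, I, Pow(3055, Rational(1, 2)))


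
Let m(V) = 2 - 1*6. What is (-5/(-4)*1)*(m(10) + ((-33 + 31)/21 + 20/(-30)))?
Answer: -125/21 ≈ -5.9524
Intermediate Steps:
m(V) = -4 (m(V) = 2 - 6 = -4)
(-5/(-4)*1)*(m(10) + ((-33 + 31)/21 + 20/(-30))) = (-5/(-4)*1)*(-4 + ((-33 + 31)/21 + 20/(-30))) = (-5*(-1/4)*1)*(-4 + (-2*1/21 + 20*(-1/30))) = ((5/4)*1)*(-4 + (-2/21 - 2/3)) = 5*(-4 - 16/21)/4 = (5/4)*(-100/21) = -125/21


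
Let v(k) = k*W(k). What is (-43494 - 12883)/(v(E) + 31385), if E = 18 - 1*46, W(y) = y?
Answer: -56377/32169 ≈ -1.7525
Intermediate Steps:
E = -28 (E = 18 - 46 = -28)
v(k) = k² (v(k) = k*k = k²)
(-43494 - 12883)/(v(E) + 31385) = (-43494 - 12883)/((-28)² + 31385) = -56377/(784 + 31385) = -56377/32169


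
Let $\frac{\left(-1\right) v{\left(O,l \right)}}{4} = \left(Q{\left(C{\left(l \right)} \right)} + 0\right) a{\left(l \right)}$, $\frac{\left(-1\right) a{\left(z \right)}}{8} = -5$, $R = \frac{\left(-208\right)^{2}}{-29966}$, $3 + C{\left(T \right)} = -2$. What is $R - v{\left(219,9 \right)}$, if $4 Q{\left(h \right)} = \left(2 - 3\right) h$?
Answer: $\frac{2974968}{14983} \approx 198.56$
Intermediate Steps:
$C{\left(T \right)} = -5$ ($C{\left(T \right)} = -3 - 2 = -5$)
$Q{\left(h \right)} = - \frac{h}{4}$ ($Q{\left(h \right)} = \frac{\left(2 - 3\right) h}{4} = \frac{\left(-1\right) h}{4} = - \frac{h}{4}$)
$R = - \frac{21632}{14983}$ ($R = 43264 \left(- \frac{1}{29966}\right) = - \frac{21632}{14983} \approx -1.4438$)
$a{\left(z \right)} = 40$ ($a{\left(z \right)} = \left(-8\right) \left(-5\right) = 40$)
$v{\left(O,l \right)} = -200$ ($v{\left(O,l \right)} = - 4 \left(\left(- \frac{1}{4}\right) \left(-5\right) + 0\right) 40 = - 4 \left(\frac{5}{4} + 0\right) 40 = - 4 \cdot \frac{5}{4} \cdot 40 = \left(-4\right) 50 = -200$)
$R - v{\left(219,9 \right)} = - \frac{21632}{14983} - -200 = - \frac{21632}{14983} + 200 = \frac{2974968}{14983}$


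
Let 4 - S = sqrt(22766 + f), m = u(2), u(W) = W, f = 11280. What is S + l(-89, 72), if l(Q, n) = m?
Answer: 6 - sqrt(34046) ≈ -178.52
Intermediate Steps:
m = 2
S = 4 - sqrt(34046) (S = 4 - sqrt(22766 + 11280) = 4 - sqrt(34046) ≈ -180.52)
l(Q, n) = 2
S + l(-89, 72) = (4 - sqrt(34046)) + 2 = 6 - sqrt(34046)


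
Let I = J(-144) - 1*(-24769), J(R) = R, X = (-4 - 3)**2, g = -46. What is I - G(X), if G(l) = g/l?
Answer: 1206671/49 ≈ 24626.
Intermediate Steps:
X = 49 (X = (-7)**2 = 49)
G(l) = -46/l
I = 24625 (I = -144 - 1*(-24769) = -144 + 24769 = 24625)
I - G(X) = 24625 - (-46)/49 = 24625 - 1*(-46/49) = 24625 + 46/49 = 1206671/49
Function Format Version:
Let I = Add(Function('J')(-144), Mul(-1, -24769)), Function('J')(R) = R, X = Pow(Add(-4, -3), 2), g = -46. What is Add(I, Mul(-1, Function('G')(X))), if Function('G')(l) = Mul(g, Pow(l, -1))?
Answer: Rational(1206671, 49) ≈ 24626.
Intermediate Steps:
X = 49 (X = Pow(-7, 2) = 49)
Function('G')(l) = Mul(-46, Pow(l, -1))
I = 24625 (I = Add(-144, Mul(-1, -24769)) = Add(-144, 24769) = 24625)
Add(I, Mul(-1, Function('G')(X))) = Add(24625, Mul(-1, Mul(-46, Pow(49, -1)))) = Add(24625, Mul(-1, Mul(-46, Rational(1, 49)))) = Add(24625, Mul(-1, Rational(-46, 49))) = Add(24625, Rational(46, 49)) = Rational(1206671, 49)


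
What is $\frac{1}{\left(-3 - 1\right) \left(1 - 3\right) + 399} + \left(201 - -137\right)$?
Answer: $\frac{137567}{407} \approx 338.0$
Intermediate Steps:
$\frac{1}{\left(-3 - 1\right) \left(1 - 3\right) + 399} + \left(201 - -137\right) = \frac{1}{- 4 \left(1 - 3\right) + 399} + \left(201 + 137\right) = \frac{1}{\left(-4\right) \left(-2\right) + 399} + 338 = \frac{1}{8 + 399} + 338 = \frac{1}{407} + 338 = \frac{137567}{407}$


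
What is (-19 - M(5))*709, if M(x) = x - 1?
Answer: -16307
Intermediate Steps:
M(x) = -1 + x
(-19 - M(5))*709 = (-19 - (-1 + 5))*709 = (-19 - 1*4)*709 = (-19 - 4)*709 = -23*709 = -16307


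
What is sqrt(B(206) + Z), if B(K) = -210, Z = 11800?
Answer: sqrt(11590) ≈ 107.66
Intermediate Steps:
sqrt(B(206) + Z) = sqrt(-210 + 11800) = sqrt(11590)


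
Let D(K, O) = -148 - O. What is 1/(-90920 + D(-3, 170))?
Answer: -1/91238 ≈ -1.0960e-5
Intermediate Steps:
1/(-90920 + D(-3, 170)) = 1/(-90920 + (-148 - 1*170)) = 1/(-90920 + (-148 - 170)) = 1/(-90920 - 318) = 1/(-91238) = -1/91238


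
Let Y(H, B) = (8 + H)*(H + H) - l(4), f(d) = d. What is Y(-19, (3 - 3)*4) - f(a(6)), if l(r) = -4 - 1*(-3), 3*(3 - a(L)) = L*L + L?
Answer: 430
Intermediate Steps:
a(L) = 3 - L/3 - L**2/3 (a(L) = 3 - (L*L + L)/3 = 3 - (L**2 + L)/3 = 3 - (L + L**2)/3 = 3 + (-L/3 - L**2/3) = 3 - L/3 - L**2/3)
l(r) = -1 (l(r) = -4 + 3 = -1)
Y(H, B) = 1 + 2*H*(8 + H) (Y(H, B) = (8 + H)*(H + H) - 1*(-1) = (8 + H)*(2*H) + 1 = 2*H*(8 + H) + 1 = 1 + 2*H*(8 + H))
Y(-19, (3 - 3)*4) - f(a(6)) = (1 + 2*(-19)**2 + 16*(-19)) - (3 - 1/3*6 - 1/3*6**2) = (1 + 2*361 - 304) - (3 - 2 - 1/3*36) = (1 + 722 - 304) - (3 - 2 - 12) = 419 - 1*(-11) = 419 + 11 = 430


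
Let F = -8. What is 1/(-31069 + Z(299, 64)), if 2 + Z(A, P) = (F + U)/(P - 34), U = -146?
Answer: -15/466142 ≈ -3.2179e-5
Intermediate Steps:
Z(A, P) = -2 - 154/(-34 + P) (Z(A, P) = -2 + (-8 - 146)/(P - 34) = -2 - 154/(-34 + P))
1/(-31069 + Z(299, 64)) = 1/(-31069 + 2*(-43 - 1*64)/(-34 + 64)) = 1/(-31069 + 2*(-43 - 64)/30) = 1/(-31069 + 2*(1/30)*(-107)) = 1/(-31069 - 107/15) = 1/(-466142/15) = -15/466142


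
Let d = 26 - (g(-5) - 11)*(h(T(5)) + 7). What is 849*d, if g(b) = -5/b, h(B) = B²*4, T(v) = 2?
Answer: 217344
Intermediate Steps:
h(B) = 4*B²
d = 256 (d = 26 - (-5/(-5) - 11)*(4*2² + 7) = 26 - (-5*(-⅕) - 11)*(4*4 + 7) = 26 - (1 - 11)*(16 + 7) = 26 - (-10)*23 = 26 - 1*(-230) = 26 + 230 = 256)
849*d = 849*256 = 217344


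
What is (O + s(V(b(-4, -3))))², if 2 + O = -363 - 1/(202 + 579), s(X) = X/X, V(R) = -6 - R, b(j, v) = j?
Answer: 80817961225/609961 ≈ 1.3250e+5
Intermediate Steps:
s(X) = 1
O = -285066/781 (O = -2 + (-363 - 1/(202 + 579)) = -2 + (-363 - 1/781) = -2 - 283504/781 = -285066/781 ≈ -365.00)
(O + s(V(b(-4, -3))))² = (-285066/781 + 1)² = (-284285/781)² = 80817961225/609961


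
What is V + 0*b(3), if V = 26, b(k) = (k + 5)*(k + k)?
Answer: 26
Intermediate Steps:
b(k) = 2*k*(5 + k) (b(k) = (5 + k)*(2*k) = 2*k*(5 + k))
V + 0*b(3) = 26 + 0*(2*3*(5 + 3)) = 26 + 0*(2*3*8) = 26 + 0*48 = 26 + 0 = 26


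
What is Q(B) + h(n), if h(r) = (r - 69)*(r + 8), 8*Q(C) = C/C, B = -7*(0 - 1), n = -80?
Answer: 85825/8 ≈ 10728.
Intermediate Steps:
B = 7 (B = -7*(-1) = 7)
Q(C) = 1/8 (Q(C) = (C/C)/8 = (1/8)*1 = 1/8)
h(r) = (-69 + r)*(8 + r)
Q(B) + h(n) = 1/8 + (-552 + (-80)**2 - 61*(-80)) = 1/8 + (-552 + 6400 + 4880) = 1/8 + 10728 = 85825/8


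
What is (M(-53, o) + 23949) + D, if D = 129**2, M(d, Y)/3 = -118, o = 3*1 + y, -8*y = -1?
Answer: 40236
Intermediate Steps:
y = 1/8 (y = -1/8*(-1) = 1/8 ≈ 0.12500)
o = 25/8 (o = 3*1 + 1/8 = 3 + 1/8 = 25/8 ≈ 3.1250)
M(d, Y) = -354 (M(d, Y) = 3*(-118) = -354)
D = 16641
(M(-53, o) + 23949) + D = (-354 + 23949) + 16641 = 23595 + 16641 = 40236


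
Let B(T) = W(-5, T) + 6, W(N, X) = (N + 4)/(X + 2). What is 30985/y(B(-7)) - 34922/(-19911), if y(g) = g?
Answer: 3085794257/617241 ≈ 4999.3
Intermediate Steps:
W(N, X) = (4 + N)/(2 + X)
B(T) = 6 - 1/(2 + T) (B(T) = (4 - 5)/(2 + T) + 6 = -1/(2 + T) + 6 = 6 - 1/(2 + T))
30985/y(B(-7)) - 34922/(-19911) = 30985/(((11 + 6*(-7))/(2 - 7))) - 34922/(-19911) = 30985/(((11 - 42)/(-5))) - 34922*(-1/19911) = 30985/((-⅕*(-31))) + 34922/19911 = 30985/(31/5) + 34922/19911 = 30985*(5/31) + 34922/19911 = 154925/31 + 34922/19911 = 3085794257/617241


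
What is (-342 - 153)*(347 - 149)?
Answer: -98010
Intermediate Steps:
(-342 - 153)*(347 - 149) = -495*198 = -98010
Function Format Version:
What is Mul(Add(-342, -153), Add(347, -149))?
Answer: -98010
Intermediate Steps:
Mul(Add(-342, -153), Add(347, -149)) = Mul(-495, 198) = -98010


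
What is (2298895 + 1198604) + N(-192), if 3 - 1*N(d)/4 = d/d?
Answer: 3497507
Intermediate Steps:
N(d) = 8 (N(d) = 12 - 4*d/d = 12 - 4*1 = 12 - 4 = 8)
(2298895 + 1198604) + N(-192) = (2298895 + 1198604) + 8 = 3497499 + 8 = 3497507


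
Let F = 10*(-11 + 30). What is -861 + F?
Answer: -671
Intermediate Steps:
F = 190 (F = 10*19 = 190)
-861 + F = -861 + 190 = -671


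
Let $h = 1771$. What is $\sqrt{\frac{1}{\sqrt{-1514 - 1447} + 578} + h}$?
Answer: $\sqrt{1771 + \frac{1}{578 + 3 i \sqrt{329}}} \approx 42.083 - 2.0 \cdot 10^{-6} i$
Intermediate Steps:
$\sqrt{\frac{1}{\sqrt{-1514 - 1447} + 578} + h} = \sqrt{\frac{1}{\sqrt{-1514 - 1447} + 578} + 1771} = \sqrt{\frac{1}{\sqrt{-2961} + 578} + 1771} = \sqrt{\frac{1}{3 i \sqrt{329} + 578} + 1771} = \sqrt{\frac{1}{578 + 3 i \sqrt{329}} + 1771} = \sqrt{1771 + \frac{1}{578 + 3 i \sqrt{329}}}$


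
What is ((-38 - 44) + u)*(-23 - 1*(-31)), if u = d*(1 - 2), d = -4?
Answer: -624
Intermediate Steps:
u = 4 (u = -4*(1 - 2) = -4*(-1) = 4)
((-38 - 44) + u)*(-23 - 1*(-31)) = ((-38 - 44) + 4)*(-23 - 1*(-31)) = (-82 + 4)*(-23 + 31) = -78*8 = -624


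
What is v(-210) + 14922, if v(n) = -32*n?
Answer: 21642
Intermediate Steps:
v(-210) + 14922 = -32*(-210) + 14922 = 6720 + 14922 = 21642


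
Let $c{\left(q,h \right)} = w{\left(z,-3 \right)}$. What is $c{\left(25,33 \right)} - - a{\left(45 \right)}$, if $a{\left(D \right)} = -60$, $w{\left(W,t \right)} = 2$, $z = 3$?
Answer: $-58$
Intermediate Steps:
$c{\left(q,h \right)} = 2$
$c{\left(25,33 \right)} - - a{\left(45 \right)} = 2 - \left(-1\right) \left(-60\right) = 2 - 60 = -58$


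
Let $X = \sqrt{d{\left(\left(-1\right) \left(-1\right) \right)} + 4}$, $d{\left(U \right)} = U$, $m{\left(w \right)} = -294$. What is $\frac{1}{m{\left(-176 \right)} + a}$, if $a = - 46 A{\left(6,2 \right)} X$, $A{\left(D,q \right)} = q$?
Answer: $- \frac{147}{22058} + \frac{23 \sqrt{5}}{11029} \approx -0.0020011$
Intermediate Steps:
$X = \sqrt{5}$ ($X = \sqrt{\left(-1\right) \left(-1\right) + 4} = \sqrt{1 + 4} = \sqrt{5} \approx 2.2361$)
$a = - 92 \sqrt{5}$ ($a = \left(-46\right) 2 \sqrt{5} = - 92 \sqrt{5} \approx -205.72$)
$\frac{1}{m{\left(-176 \right)} + a} = \frac{1}{-294 - 92 \sqrt{5}}$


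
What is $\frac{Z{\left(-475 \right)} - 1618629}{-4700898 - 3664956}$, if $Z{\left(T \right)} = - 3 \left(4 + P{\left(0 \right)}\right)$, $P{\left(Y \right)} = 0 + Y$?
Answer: $\frac{539547}{2788618} \approx 0.19348$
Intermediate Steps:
$P{\left(Y \right)} = Y$
$Z{\left(T \right)} = -12$ ($Z{\left(T \right)} = - 3 \left(4 + 0\right) = \left(-3\right) 4 = -12$)
$\frac{Z{\left(-475 \right)} - 1618629}{-4700898 - 3664956} = \frac{-12 - 1618629}{-4700898 - 3664956} = - \frac{1618641}{-8365854} = \left(-1618641\right) \left(- \frac{1}{8365854}\right) = \frac{539547}{2788618}$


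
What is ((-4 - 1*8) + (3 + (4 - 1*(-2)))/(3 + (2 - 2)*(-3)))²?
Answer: 81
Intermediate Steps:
((-4 - 1*8) + (3 + (4 - 1*(-2)))/(3 + (2 - 2)*(-3)))² = ((-4 - 8) + (3 + (4 + 2))/(3 + 0*(-3)))² = (-12 + (3 + 6)/(3 + 0))² = (-12 + 9/3)² = (-12 + 9*(⅓))² = (-12 + 3)² = (-9)² = 81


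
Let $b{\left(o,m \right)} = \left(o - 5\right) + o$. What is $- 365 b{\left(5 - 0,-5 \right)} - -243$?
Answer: $-1582$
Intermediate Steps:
$b{\left(o,m \right)} = -5 + 2 o$ ($b{\left(o,m \right)} = \left(-5 + o\right) + o = -5 + 2 o$)
$- 365 b{\left(5 - 0,-5 \right)} - -243 = - 365 \left(-5 + 2 \left(5 - 0\right)\right) - -243 = - 365 \left(-5 + 2 \left(5 + 0\right)\right) + 243 = - 365 \left(-5 + 2 \cdot 5\right) + 243 = - 365 \left(-5 + 10\right) + 243 = \left(-365\right) 5 + 243 = -1825 + 243 = -1582$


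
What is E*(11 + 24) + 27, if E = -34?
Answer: -1163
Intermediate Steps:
E*(11 + 24) + 27 = -34*(11 + 24) + 27 = -34*35 + 27 = -1190 + 27 = -1163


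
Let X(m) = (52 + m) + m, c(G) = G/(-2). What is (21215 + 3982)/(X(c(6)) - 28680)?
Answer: -25197/28634 ≈ -0.87997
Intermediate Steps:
c(G) = -G/2 (c(G) = G*(-1/2) = -G/2)
X(m) = 52 + 2*m
(21215 + 3982)/(X(c(6)) - 28680) = (21215 + 3982)/((52 + 2*(-1/2*6)) - 28680) = 25197/((52 + 2*(-3)) - 28680) = 25197/((52 - 6) - 28680) = 25197/(46 - 28680) = 25197/(-28634) = 25197*(-1/28634) = -25197/28634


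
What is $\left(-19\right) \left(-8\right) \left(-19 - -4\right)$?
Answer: $-2280$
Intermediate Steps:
$\left(-19\right) \left(-8\right) \left(-19 - -4\right) = 152 \left(-19 - -4\right) = 152 \left(-19 + \left(-1 + 5\right)\right) = 152 \left(-19 + 4\right) = 152 \left(-15\right) = -2280$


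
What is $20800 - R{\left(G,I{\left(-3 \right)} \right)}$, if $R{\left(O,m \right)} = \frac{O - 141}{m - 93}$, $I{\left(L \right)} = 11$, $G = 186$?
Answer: $\frac{1705645}{82} \approx 20801.0$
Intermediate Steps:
$R{\left(O,m \right)} = \frac{-141 + O}{-93 + m}$
$20800 - R{\left(G,I{\left(-3 \right)} \right)} = 20800 - \frac{-141 + 186}{-93 + 11} = 20800 - \frac{1}{-82} \cdot 45 = 20800 - \left(- \frac{1}{82}\right) 45 = 20800 - - \frac{45}{82} = 20800 + \frac{45}{82} = \frac{1705645}{82}$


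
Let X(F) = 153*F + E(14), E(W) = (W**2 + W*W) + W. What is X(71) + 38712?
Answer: 49981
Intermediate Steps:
E(W) = W + 2*W**2 (E(W) = (W**2 + W**2) + W = 2*W**2 + W = W + 2*W**2)
X(F) = 406 + 153*F (X(F) = 153*F + 14*(1 + 2*14) = 153*F + 14*(1 + 28) = 153*F + 14*29 = 153*F + 406 = 406 + 153*F)
X(71) + 38712 = (406 + 153*71) + 38712 = (406 + 10863) + 38712 = 11269 + 38712 = 49981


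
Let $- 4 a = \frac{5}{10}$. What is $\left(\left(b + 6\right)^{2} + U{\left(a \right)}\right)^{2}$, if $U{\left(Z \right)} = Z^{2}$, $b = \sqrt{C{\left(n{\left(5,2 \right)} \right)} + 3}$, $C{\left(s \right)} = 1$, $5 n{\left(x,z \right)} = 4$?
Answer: $\frac{16785409}{4096} \approx 4098.0$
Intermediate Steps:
$n{\left(x,z \right)} = \frac{4}{5}$ ($n{\left(x,z \right)} = \frac{1}{5} \cdot 4 = \frac{4}{5}$)
$a = - \frac{1}{8}$ ($a = - \frac{5 \cdot \frac{1}{10}}{4} = \left(- \frac{1}{4}\right) \frac{1}{2} = - \frac{1}{8} \approx -0.125$)
$b = 2$ ($b = \sqrt{1 + 3} = \sqrt{4} = 2$)
$\left(\left(b + 6\right)^{2} + U{\left(a \right)}\right)^{2} = \left(\left(2 + 6\right)^{2} + \left(- \frac{1}{8}\right)^{2}\right)^{2} = \left(8^{2} + \frac{1}{64}\right)^{2} = \left(64 + \frac{1}{64}\right)^{2} = \left(\frac{4097}{64}\right)^{2} = \frac{16785409}{4096}$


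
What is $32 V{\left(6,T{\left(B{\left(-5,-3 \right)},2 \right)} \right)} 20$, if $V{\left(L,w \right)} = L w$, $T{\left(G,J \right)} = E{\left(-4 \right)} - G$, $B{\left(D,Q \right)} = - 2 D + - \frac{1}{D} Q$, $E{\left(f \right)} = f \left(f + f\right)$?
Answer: $86784$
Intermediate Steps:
$E{\left(f \right)} = 2 f^{2}$ ($E{\left(f \right)} = f 2 f = 2 f^{2}$)
$B{\left(D,Q \right)} = - 2 D - \frac{Q}{D}$
$T{\left(G,J \right)} = 32 - G$ ($T{\left(G,J \right)} = 2 \left(-4\right)^{2} - G = 2 \cdot 16 - G = 32 - G$)
$32 V{\left(6,T{\left(B{\left(-5,-3 \right)},2 \right)} \right)} 20 = 32 \cdot 6 \left(32 - \left(\left(-2\right) \left(-5\right) - - \frac{3}{-5}\right)\right) 20 = 32 \cdot 6 \left(32 - \left(10 - \left(-3\right) \left(- \frac{1}{5}\right)\right)\right) 20 = 32 \cdot 6 \left(32 - \left(10 - \frac{3}{5}\right)\right) 20 = 32 \cdot 6 \left(32 - \frac{47}{5}\right) 20 = 32 \cdot 6 \cdot \frac{113}{5} \cdot 20 = 32 \cdot \frac{678}{5} \cdot 20 = \frac{21696}{5} \cdot 20 = 86784$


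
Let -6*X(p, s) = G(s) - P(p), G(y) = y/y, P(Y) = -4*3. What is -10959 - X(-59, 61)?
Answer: -65741/6 ≈ -10957.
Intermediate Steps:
P(Y) = -12
G(y) = 1
X(p, s) = -13/6 (X(p, s) = -(1 - 1*(-12))/6 = -(1 + 12)/6 = -⅙*13 = -13/6)
-10959 - X(-59, 61) = -10959 - 1*(-13/6) = -10959 + 13/6 = -65741/6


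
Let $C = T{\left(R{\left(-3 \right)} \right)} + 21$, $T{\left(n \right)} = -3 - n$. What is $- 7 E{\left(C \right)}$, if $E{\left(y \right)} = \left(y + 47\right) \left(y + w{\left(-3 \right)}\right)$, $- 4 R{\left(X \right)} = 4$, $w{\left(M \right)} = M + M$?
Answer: $-6006$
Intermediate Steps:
$w{\left(M \right)} = 2 M$
$R{\left(X \right)} = -1$ ($R{\left(X \right)} = \left(- \frac{1}{4}\right) 4 = -1$)
$C = 19$ ($C = \left(-3 - -1\right) + 21 = \left(-3 + 1\right) + 21 = -2 + 21 = 19$)
$E{\left(y \right)} = \left(-6 + y\right) \left(47 + y\right)$ ($E{\left(y \right)} = \left(y + 47\right) \left(y + 2 \left(-3\right)\right) = \left(47 + y\right) \left(y - 6\right) = \left(47 + y\right) \left(-6 + y\right) = \left(-6 + y\right) \left(47 + y\right)$)
$- 7 E{\left(C \right)} = - 7 \left(-282 + 19^{2} + 41 \cdot 19\right) = - 7 \left(-282 + 361 + 779\right) = \left(-7\right) 858 = -6006$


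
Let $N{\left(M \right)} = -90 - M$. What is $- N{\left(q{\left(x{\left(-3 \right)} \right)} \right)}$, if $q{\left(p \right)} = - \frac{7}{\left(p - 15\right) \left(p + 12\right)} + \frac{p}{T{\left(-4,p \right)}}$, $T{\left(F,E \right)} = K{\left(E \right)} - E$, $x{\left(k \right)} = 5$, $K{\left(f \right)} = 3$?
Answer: $\frac{7441}{85} \approx 87.541$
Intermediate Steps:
$T{\left(F,E \right)} = 3 - E$
$q{\left(p \right)} = \frac{p}{3 - p} - \frac{7}{\left(-15 + p\right) \left(12 + p\right)}$ ($q{\left(p \right)} = - \frac{7}{\left(p - 15\right) \left(p + 12\right)} + \frac{p}{3 - p} = - \frac{7}{\left(-15 + p\right) \left(12 + p\right)} + \frac{p}{3 - p} = \frac{p}{3 - p} - \frac{7}{\left(-15 + p\right) \left(12 + p\right)}$)
$- N{\left(q{\left(x{\left(-3 \right)} \right)} \right)} = - (-90 - \frac{-21 + 5^{3} - 865 - 3 \cdot 5^{2}}{\left(-3 + 5\right) \left(180 - 5^{2} + 3 \cdot 5\right)}) = - (-90 - \frac{-21 + 125 - 865 - 75}{2 \left(180 - 25 + 15\right)}) = - (-90 - \frac{1}{2} \cdot \frac{1}{170} \left(-836\right)) = - (-90 - - \frac{209}{85}) = - (-90 + \frac{209}{85}) = \left(-1\right) \left(- \frac{7441}{85}\right) = \frac{7441}{85}$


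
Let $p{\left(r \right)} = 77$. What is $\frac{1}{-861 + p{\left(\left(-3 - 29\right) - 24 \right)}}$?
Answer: $- \frac{1}{784} \approx -0.0012755$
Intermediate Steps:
$\frac{1}{-861 + p{\left(\left(-3 - 29\right) - 24 \right)}} = \frac{1}{-861 + 77} = \frac{1}{-784} = - \frac{1}{784}$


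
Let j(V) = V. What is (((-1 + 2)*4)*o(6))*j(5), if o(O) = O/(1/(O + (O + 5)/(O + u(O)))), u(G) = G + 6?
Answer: 2380/3 ≈ 793.33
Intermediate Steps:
u(G) = 6 + G
o(O) = O*(O + (5 + O)/(6 + 2*O)) (o(O) = O/(1/(O + (O + 5)/(O + (6 + O)))) = O/(1/(O + (5 + O)/(6 + 2*O))) = O*(O + (5 + O)/(6 + 2*O)))
(((-1 + 2)*4)*o(6))*j(5) = (((-1 + 2)*4)*((1/2)*6*(5 + 2*6**2 + 7*6)/(3 + 6)))*5 = ((1*4)*((1/2)*6*(5 + 2*36 + 42)/9))*5 = (4*((1/2)*6*(1/9)*(5 + 72 + 42)))*5 = (4*((1/2)*6*(1/9)*119))*5 = (4*(119/3))*5 = (476/3)*5 = 2380/3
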